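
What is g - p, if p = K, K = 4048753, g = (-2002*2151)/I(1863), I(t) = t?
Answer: -838570349/207 ≈ -4.0511e+6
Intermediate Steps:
g = -478478/207 (g = -2002*2151/1863 = -4306302*1/1863 = -478478/207 ≈ -2311.5)
p = 4048753
g - p = -478478/207 - 1*4048753 = -478478/207 - 4048753 = -838570349/207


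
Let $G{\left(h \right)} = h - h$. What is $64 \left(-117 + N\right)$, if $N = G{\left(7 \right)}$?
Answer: $-7488$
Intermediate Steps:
$G{\left(h \right)} = 0$
$N = 0$
$64 \left(-117 + N\right) = 64 \left(-117 + 0\right) = 64 \left(-117\right) = -7488$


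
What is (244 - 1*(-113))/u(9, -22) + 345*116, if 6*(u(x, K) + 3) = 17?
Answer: 37878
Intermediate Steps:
u(x, K) = -⅙ (u(x, K) = -3 + (⅙)*17 = -3 + 17/6 = -⅙)
(244 - 1*(-113))/u(9, -22) + 345*116 = (244 - 1*(-113))/(-⅙) + 345*116 = (244 + 113)*(-6) + 40020 = 357*(-6) + 40020 = -2142 + 40020 = 37878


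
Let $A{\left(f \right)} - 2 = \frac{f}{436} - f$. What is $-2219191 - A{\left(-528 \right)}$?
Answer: $- \frac{241949457}{109} \approx -2.2197 \cdot 10^{6}$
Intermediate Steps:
$A{\left(f \right)} = 2 - \frac{435 f}{436}$ ($A{\left(f \right)} = 2 - \left(f - \frac{f}{436}\right) = 2 - \left(f - f \frac{1}{436}\right) = 2 + \left(\frac{f}{436} - f\right) = 2 - \frac{435 f}{436}$)
$-2219191 - A{\left(-528 \right)} = -2219191 - \left(2 - - \frac{57420}{109}\right) = -2219191 - \left(2 + \frac{57420}{109}\right) = -2219191 - \frac{57638}{109} = - \frac{241949457}{109}$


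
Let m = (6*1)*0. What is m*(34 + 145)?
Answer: 0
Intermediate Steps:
m = 0 (m = 6*0 = 0)
m*(34 + 145) = 0*(34 + 145) = 0*179 = 0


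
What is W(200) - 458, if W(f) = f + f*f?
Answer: 39742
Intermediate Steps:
W(f) = f + f²
W(200) - 458 = 200*(1 + 200) - 458 = 200*201 - 458 = 40200 - 458 = 39742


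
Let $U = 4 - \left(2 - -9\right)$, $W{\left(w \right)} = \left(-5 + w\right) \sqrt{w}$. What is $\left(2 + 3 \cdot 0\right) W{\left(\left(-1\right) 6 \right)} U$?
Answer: $154 i \sqrt{6} \approx 377.22 i$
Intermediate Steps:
$W{\left(w \right)} = \sqrt{w} \left(-5 + w\right)$
$U = -7$ ($U = 4 - \left(2 + 9\right) = 4 - 11 = -7$)
$\left(2 + 3 \cdot 0\right) W{\left(\left(-1\right) 6 \right)} U = \left(2 + 3 \cdot 0\right) \sqrt{\left(-1\right) 6} \left(-5 - 6\right) \left(-7\right) = \left(2 + 0\right) \sqrt{-6} \left(-5 - 6\right) \left(-7\right) = 2 i \sqrt{6} \left(-11\right) \left(-7\right) = 2 \left(- 11 i \sqrt{6}\right) \left(-7\right) = - 22 i \sqrt{6} \left(-7\right) = 154 i \sqrt{6}$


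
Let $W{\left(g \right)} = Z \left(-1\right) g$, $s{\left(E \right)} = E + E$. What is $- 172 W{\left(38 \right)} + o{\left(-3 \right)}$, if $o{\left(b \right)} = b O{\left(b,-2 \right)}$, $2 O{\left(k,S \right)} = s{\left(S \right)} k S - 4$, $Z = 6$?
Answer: $39258$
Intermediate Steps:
$s{\left(E \right)} = 2 E$
$W{\left(g \right)} = - 6 g$ ($W{\left(g \right)} = 6 \left(-1\right) g = - 6 g$)
$O{\left(k,S \right)} = -2 + k S^{2}$ ($O{\left(k,S \right)} = \frac{2 S k S - 4}{2} = \frac{2 k S^{2} - 4}{2} = \frac{-4 + 2 k S^{2}}{2} = -2 + k S^{2}$)
$o{\left(b \right)} = b \left(-2 + 4 b\right)$ ($o{\left(b \right)} = b \left(-2 + b \left(-2\right)^{2}\right) = b \left(-2 + b 4\right) = b \left(-2 + 4 b\right)$)
$- 172 W{\left(38 \right)} + o{\left(-3 \right)} = - 172 \left(\left(-6\right) 38\right) + 2 \left(-3\right) \left(-1 + 2 \left(-3\right)\right) = \left(-172\right) \left(-228\right) + 2 \left(-3\right) \left(-1 - 6\right) = 39216 + 2 \left(-3\right) \left(-7\right) = 39216 + 42 = 39258$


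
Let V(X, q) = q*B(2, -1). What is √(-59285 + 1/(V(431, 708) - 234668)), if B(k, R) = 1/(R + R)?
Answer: 17*I*√11330889829858/235022 ≈ 243.49*I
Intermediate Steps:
B(k, R) = 1/(2*R)
V(X, q) = -q/2 (V(X, q) = q*((½)/(-1)) = q*((½)*(-1)) = q*(-½) = -q/2)
√(-59285 + 1/(V(431, 708) - 234668)) = √(-59285 + 1/(-½*708 - 234668)) = √(-59285 + 1/(-354 - 234668)) = √(-59285 + 1/(-235022)) = √(-59285 - 1/235022) = √(-13933279271/235022) = 17*I*√11330889829858/235022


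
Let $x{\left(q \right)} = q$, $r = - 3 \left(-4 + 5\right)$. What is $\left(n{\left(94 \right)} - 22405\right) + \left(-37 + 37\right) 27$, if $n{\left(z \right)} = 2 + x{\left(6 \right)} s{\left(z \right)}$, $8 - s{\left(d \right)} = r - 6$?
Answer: $-22301$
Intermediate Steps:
$r = -3$ ($r = \left(-3\right) 1 = -3$)
$s{\left(d \right)} = 17$ ($s{\left(d \right)} = 8 - \left(-3 - 6\right) = 8 - -9 = 8 + 9 = 17$)
$n{\left(z \right)} = 104$ ($n{\left(z \right)} = 2 + 6 \cdot 17 = 2 + 102 = 104$)
$\left(n{\left(94 \right)} - 22405\right) + \left(-37 + 37\right) 27 = \left(104 - 22405\right) + \left(-37 + 37\right) 27 = -22301 + 0 \cdot 27 = -22301 + 0 = -22301$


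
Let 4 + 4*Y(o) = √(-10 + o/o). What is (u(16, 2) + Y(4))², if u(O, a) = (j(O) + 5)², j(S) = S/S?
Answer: 19591/16 + 105*I/2 ≈ 1224.4 + 52.5*I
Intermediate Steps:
j(S) = 1
Y(o) = -1 + 3*I/4 (Y(o) = -1 + √(-10 + o/o)/4 = -1 + √(-10 + 1)/4 = -1 + √(-9)/4 = -1 + (3*I)/4 = -1 + 3*I/4)
u(O, a) = 36 (u(O, a) = (1 + 5)² = 6² = 36)
(u(16, 2) + Y(4))² = (36 + (-1 + 3*I/4))² = (35 + 3*I/4)²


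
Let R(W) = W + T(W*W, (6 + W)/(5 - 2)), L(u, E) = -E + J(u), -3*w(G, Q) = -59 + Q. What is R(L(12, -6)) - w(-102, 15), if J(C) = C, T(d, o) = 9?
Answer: 37/3 ≈ 12.333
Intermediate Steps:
w(G, Q) = 59/3 - Q/3 (w(G, Q) = -(-59 + Q)/3 = 59/3 - Q/3)
L(u, E) = u - E (L(u, E) = -E + u = u - E)
R(W) = 9 + W (R(W) = W + 9 = 9 + W)
R(L(12, -6)) - w(-102, 15) = (9 + (12 - 1*(-6))) - (59/3 - 1/3*15) = (9 + (12 + 6)) - (59/3 - 5) = (9 + 18) - 1*44/3 = 27 - 44/3 = 37/3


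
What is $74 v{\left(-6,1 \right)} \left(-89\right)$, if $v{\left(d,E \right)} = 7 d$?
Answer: $276612$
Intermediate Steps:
$74 v{\left(-6,1 \right)} \left(-89\right) = 74 \cdot 7 \left(-6\right) \left(-89\right) = 74 \left(-42\right) \left(-89\right) = \left(-3108\right) \left(-89\right) = 276612$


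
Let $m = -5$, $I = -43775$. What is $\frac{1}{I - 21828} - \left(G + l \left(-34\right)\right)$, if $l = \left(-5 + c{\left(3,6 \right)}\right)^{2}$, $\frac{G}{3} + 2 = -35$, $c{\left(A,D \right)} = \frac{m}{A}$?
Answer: $\frac{957738188}{590427} \approx 1622.1$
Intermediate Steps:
$c{\left(A,D \right)} = - \frac{5}{A}$
$G = -111$ ($G = -6 + 3 \left(-35\right) = -6 - 105 = -111$)
$l = \frac{400}{9}$ ($l = \left(-5 - \frac{5}{3}\right)^{2} = \left(- \frac{20}{3}\right)^{2} = \frac{400}{9} \approx 44.444$)
$\frac{1}{I - 21828} - \left(G + l \left(-34\right)\right) = \frac{1}{-43775 - 21828} - \left(-111 + \frac{400}{9} \left(-34\right)\right) = \frac{1}{-65603} - \left(-111 - \frac{13600}{9}\right) = - \frac{1}{65603} - - \frac{14599}{9} = - \frac{1}{65603} + \frac{14599}{9} = \frac{957738188}{590427}$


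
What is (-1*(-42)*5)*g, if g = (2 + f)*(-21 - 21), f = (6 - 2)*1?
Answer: -52920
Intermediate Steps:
f = 4 (f = 4*1 = 4)
g = -252 (g = (2 + 4)*(-21 - 21) = 6*(-42) = -252)
(-1*(-42)*5)*g = (-1*(-42)*5)*(-252) = (42*5)*(-252) = 210*(-252) = -52920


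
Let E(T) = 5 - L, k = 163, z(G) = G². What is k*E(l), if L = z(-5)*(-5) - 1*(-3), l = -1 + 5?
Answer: 20701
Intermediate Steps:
l = 4
L = -122 (L = (-5)²*(-5) - 1*(-3) = 25*(-5) + 3 = -125 + 3 = -122)
E(T) = 127 (E(T) = 5 - 1*(-122) = 5 + 122 = 127)
k*E(l) = 163*127 = 20701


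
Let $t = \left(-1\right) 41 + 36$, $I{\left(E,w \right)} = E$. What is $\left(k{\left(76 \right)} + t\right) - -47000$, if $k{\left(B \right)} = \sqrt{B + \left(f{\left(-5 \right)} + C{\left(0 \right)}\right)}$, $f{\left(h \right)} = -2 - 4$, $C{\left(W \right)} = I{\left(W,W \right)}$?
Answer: $46995 + \sqrt{70} \approx 47003.0$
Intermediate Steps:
$C{\left(W \right)} = W$
$f{\left(h \right)} = -6$ ($f{\left(h \right)} = -2 - 4 = -6$)
$k{\left(B \right)} = \sqrt{-6 + B}$ ($k{\left(B \right)} = \sqrt{B + \left(-6 + 0\right)} = \sqrt{B - 6} = \sqrt{-6 + B}$)
$t = -5$ ($t = -41 + 36 = -5$)
$\left(k{\left(76 \right)} + t\right) - -47000 = \left(\sqrt{-6 + 76} - 5\right) - -47000 = \left(\sqrt{70} - 5\right) + 47000 = \left(-5 + \sqrt{70}\right) + 47000 = 46995 + \sqrt{70}$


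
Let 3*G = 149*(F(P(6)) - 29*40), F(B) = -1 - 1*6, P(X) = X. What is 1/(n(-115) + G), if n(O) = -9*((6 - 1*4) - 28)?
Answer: -1/57727 ≈ -1.7323e-5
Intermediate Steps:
n(O) = 234 (n(O) = -9*((6 - 4) - 28) = -9*(2 - 28) = -9*(-26) = 234)
F(B) = -7 (F(B) = -1 - 6 = -7)
G = -57961 (G = (149*(-7 - 29*40))/3 = (149*(-7 - 1160))/3 = (149*(-1167))/3 = (⅓)*(-173883) = -57961)
1/(n(-115) + G) = 1/(234 - 57961) = 1/(-57727) = -1/57727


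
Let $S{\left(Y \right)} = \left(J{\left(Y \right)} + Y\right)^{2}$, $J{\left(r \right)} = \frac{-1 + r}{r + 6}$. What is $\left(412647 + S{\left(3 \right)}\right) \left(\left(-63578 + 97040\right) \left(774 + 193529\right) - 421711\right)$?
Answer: $\frac{217309078150503200}{81} \approx 2.6828 \cdot 10^{15}$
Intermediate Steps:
$J{\left(r \right)} = \frac{-1 + r}{6 + r}$
$S{\left(Y \right)} = \left(Y + \frac{-1 + Y}{6 + Y}\right)^{2}$ ($S{\left(Y \right)} = \left(\frac{-1 + Y}{6 + Y} + Y\right)^{2} = \left(Y + \frac{-1 + Y}{6 + Y}\right)^{2}$)
$\left(412647 + S{\left(3 \right)}\right) \left(\left(-63578 + 97040\right) \left(774 + 193529\right) - 421711\right) = \left(412647 + \frac{\left(-1 + 3 + 3 \left(6 + 3\right)\right)^{2}}{\left(6 + 3\right)^{2}}\right) \left(\left(-63578 + 97040\right) \left(774 + 193529\right) - 421711\right) = \left(412647 + \frac{\left(-1 + 3 + 3 \cdot 9\right)^{2}}{81}\right) \left(33462 \cdot 194303 - 421711\right) = \left(412647 + \frac{\left(-1 + 3 + 27\right)^{2}}{81}\right) \left(6501766986 - 421711\right) = \left(412647 + \frac{29^{2}}{81}\right) 6501345275 = \left(412647 + \frac{1}{81} \cdot 841\right) 6501345275 = \left(412647 + \frac{841}{81}\right) 6501345275 = \frac{33425248}{81} \cdot 6501345275 = \frac{217309078150503200}{81}$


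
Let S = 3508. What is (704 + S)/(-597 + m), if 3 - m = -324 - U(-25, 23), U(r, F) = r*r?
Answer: 4212/355 ≈ 11.865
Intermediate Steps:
U(r, F) = r**2
m = 952 (m = 3 - (-324 - 1*(-25)**2) = 3 - (-324 - 1*625) = 3 - (-324 - 625) = 3 - 1*(-949) = 3 + 949 = 952)
(704 + S)/(-597 + m) = (704 + 3508)/(-597 + 952) = 4212/355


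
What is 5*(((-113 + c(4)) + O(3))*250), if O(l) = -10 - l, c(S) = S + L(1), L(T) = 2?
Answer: -150000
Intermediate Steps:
c(S) = 2 + S (c(S) = S + 2 = 2 + S)
5*(((-113 + c(4)) + O(3))*250) = 5*(((-113 + (2 + 4)) + (-10 - 1*3))*250) = 5*(((-113 + 6) + (-10 - 3))*250) = 5*((-107 - 13)*250) = 5*(-120*250) = 5*(-30000) = -150000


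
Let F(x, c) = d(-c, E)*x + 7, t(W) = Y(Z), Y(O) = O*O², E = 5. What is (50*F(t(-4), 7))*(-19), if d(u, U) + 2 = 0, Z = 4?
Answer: 114950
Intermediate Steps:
d(u, U) = -2 (d(u, U) = -2 + 0 = -2)
Y(O) = O³
t(W) = 64 (t(W) = 4³ = 64)
F(x, c) = 7 - 2*x (F(x, c) = -2*x + 7 = 7 - 2*x)
(50*F(t(-4), 7))*(-19) = (50*(7 - 2*64))*(-19) = (50*(7 - 128))*(-19) = (50*(-121))*(-19) = -6050*(-19) = 114950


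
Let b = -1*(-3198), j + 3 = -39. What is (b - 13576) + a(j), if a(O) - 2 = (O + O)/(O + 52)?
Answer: -51922/5 ≈ -10384.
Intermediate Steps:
j = -42 (j = -3 - 39 = -42)
b = 3198
a(O) = 2 + 2*O/(52 + O) (a(O) = 2 + (O + O)/(O + 52) = 2 + (2*O)/(52 + O) = 2 + 2*O/(52 + O))
(b - 13576) + a(j) = (3198 - 13576) + 4*(26 - 42)/(52 - 42) = -10378 + 4*(-16)/10 = -10378 + 4*(⅒)*(-16) = -10378 - 32/5 = -51922/5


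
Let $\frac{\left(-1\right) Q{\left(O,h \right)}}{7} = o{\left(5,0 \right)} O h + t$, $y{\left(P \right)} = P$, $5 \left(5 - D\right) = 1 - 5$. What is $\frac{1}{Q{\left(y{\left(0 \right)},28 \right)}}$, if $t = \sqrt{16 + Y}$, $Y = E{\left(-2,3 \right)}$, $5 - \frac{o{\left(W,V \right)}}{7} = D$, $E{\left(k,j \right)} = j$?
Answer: $- \frac{\sqrt{19}}{133} \approx -0.032774$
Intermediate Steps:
$D = \frac{29}{5}$ ($D = 5 - \frac{1 - 5}{5} = 5 - - \frac{4}{5} = 5 + \frac{4}{5} = \frac{29}{5} \approx 5.8$)
$o{\left(W,V \right)} = - \frac{28}{5}$ ($o{\left(W,V \right)} = 35 - \frac{203}{5} = - \frac{28}{5}$)
$Y = 3$
$t = \sqrt{19}$ ($t = \sqrt{16 + 3} = \sqrt{19} \approx 4.3589$)
$Q{\left(O,h \right)} = - 7 \sqrt{19} + \frac{196 O h}{5}$ ($Q{\left(O,h \right)} = - 7 \left(- \frac{28 O}{5} h + \sqrt{19}\right) = - 7 \left(- \frac{28 O h}{5} + \sqrt{19}\right) = - 7 \left(\sqrt{19} - \frac{28 O h}{5}\right) = - 7 \sqrt{19} + \frac{196 O h}{5}$)
$\frac{1}{Q{\left(y{\left(0 \right)},28 \right)}} = \frac{1}{- 7 \sqrt{19} + \frac{196}{5} \cdot 0 \cdot 28} = \frac{1}{- 7 \sqrt{19} + 0} = \frac{1}{\left(-7\right) \sqrt{19}} = - \frac{\sqrt{19}}{133}$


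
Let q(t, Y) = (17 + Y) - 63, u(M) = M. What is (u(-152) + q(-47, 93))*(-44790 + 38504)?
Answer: 660030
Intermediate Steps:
q(t, Y) = -46 + Y
(u(-152) + q(-47, 93))*(-44790 + 38504) = (-152 + (-46 + 93))*(-44790 + 38504) = (-152 + 47)*(-6286) = -105*(-6286) = 660030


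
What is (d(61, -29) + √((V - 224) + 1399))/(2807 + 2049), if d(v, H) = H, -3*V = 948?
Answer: -29/4856 + √859/4856 ≈ 6.3571e-5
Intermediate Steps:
V = -316 (V = -⅓*948 = -316)
(d(61, -29) + √((V - 224) + 1399))/(2807 + 2049) = (-29 + √((-316 - 224) + 1399))/(2807 + 2049) = (-29 + √(-540 + 1399))/4856 = (-29 + √859)*(1/4856) = -29/4856 + √859/4856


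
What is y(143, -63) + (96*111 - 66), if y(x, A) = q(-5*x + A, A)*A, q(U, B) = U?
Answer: 59604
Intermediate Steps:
y(x, A) = A*(A - 5*x) (y(x, A) = (-5*x + A)*A = (A - 5*x)*A = A*(A - 5*x))
y(143, -63) + (96*111 - 66) = -63*(-63 - 5*143) + (96*111 - 66) = -63*(-63 - 715) + (10656 - 66) = -63*(-778) + 10590 = 49014 + 10590 = 59604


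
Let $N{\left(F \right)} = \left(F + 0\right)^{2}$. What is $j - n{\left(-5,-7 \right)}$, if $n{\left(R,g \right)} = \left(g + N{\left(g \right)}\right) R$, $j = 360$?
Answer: $570$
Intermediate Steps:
$N{\left(F \right)} = F^{2}$
$n{\left(R,g \right)} = R \left(g + g^{2}\right)$ ($n{\left(R,g \right)} = \left(g + g^{2}\right) R = R \left(g + g^{2}\right)$)
$j - n{\left(-5,-7 \right)} = 360 - \left(-5\right) \left(-7\right) \left(1 - 7\right) = 360 - \left(-5\right) \left(-7\right) \left(-6\right) = 360 - -210 = 360 + 210 = 570$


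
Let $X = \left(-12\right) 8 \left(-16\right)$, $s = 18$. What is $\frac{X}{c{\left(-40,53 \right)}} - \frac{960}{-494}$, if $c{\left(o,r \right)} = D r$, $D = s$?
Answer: $\frac{139552}{39273} \approx 3.5534$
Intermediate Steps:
$D = 18$
$c{\left(o,r \right)} = 18 r$
$X = 1536$ ($X = \left(-96\right) \left(-16\right) = 1536$)
$\frac{X}{c{\left(-40,53 \right)}} - \frac{960}{-494} = \frac{1536}{18 \cdot 53} - \frac{960}{-494} = \frac{1536}{954} - - \frac{480}{247} = 1536 \cdot \frac{1}{954} + \frac{480}{247} = \frac{256}{159} + \frac{480}{247} = \frac{139552}{39273}$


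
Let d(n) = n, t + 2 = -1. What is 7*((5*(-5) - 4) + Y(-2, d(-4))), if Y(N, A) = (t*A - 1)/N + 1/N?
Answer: -245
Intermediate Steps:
t = -3 (t = -2 - 1 = -3)
Y(N, A) = 1/N + (-1 - 3*A)/N (Y(N, A) = (-3*A - 1)/N + 1/N = (-1 - 3*A)/N + 1/N = 1/N + (-1 - 3*A)/N)
7*((5*(-5) - 4) + Y(-2, d(-4))) = 7*((5*(-5) - 4) - 3*(-4)/(-2)) = 7*((-25 - 4) - 3*(-4)*(-1/2)) = 7*(-29 - 6) = 7*(-35) = -245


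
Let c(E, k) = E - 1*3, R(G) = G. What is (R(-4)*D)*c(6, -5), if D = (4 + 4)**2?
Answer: -768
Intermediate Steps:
c(E, k) = -3 + E (c(E, k) = E - 3 = -3 + E)
D = 64 (D = 8**2 = 64)
(R(-4)*D)*c(6, -5) = (-4*64)*(-3 + 6) = -256*3 = -768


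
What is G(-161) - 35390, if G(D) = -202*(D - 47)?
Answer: 6626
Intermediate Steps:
G(D) = 9494 - 202*D (G(D) = -202*(-47 + D) = 9494 - 202*D)
G(-161) - 35390 = (9494 - 202*(-161)) - 35390 = (9494 + 32522) - 35390 = 42016 - 35390 = 6626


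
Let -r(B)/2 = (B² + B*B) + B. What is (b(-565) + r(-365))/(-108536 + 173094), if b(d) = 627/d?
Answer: -300676677/36475270 ≈ -8.2433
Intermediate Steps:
r(B) = -4*B² - 2*B (r(B) = -2*((B² + B*B) + B) = -2*((B² + B²) + B) = -2*(2*B² + B) = -2*(B + 2*B²) = -4*B² - 2*B)
(b(-565) + r(-365))/(-108536 + 173094) = (627/(-565) - 2*(-365)*(1 + 2*(-365)))/(-108536 + 173094) = (627*(-1/565) - 2*(-365)*(1 - 730))/64558 = (-627/565 - 2*(-365)*(-729))*(1/64558) = (-627/565 - 532170)*(1/64558) = -300676677/565*1/64558 = -300676677/36475270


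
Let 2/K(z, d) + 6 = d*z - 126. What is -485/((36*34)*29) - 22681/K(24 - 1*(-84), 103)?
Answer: -4424745929381/35496 ≈ -1.2465e+8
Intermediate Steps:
K(z, d) = 2/(-132 + d*z) (K(z, d) = 2/(-6 + (d*z - 126)) = 2/(-6 + (-126 + d*z)) = 2/(-132 + d*z))
-485/((36*34)*29) - 22681/K(24 - 1*(-84), 103) = -485/((36*34)*29) - (-1496946 + 2336143*(24 - 1*(-84))/2) = -485/(1224*29) - (-1496946 + 2336143*(24 + 84)/2) = -485/35496 - 22681/(2/(-132 + 103*108)) = -485*1/35496 - 22681/(2/(-132 + 11124)) = -485/35496 - 22681/(2/10992) = -485/35496 - 22681/(2*(1/10992)) = -485/35496 - 22681/1/5496 = -485/35496 - 22681*5496 = -485/35496 - 124654776 = -4424745929381/35496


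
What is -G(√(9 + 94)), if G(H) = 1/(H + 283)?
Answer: -283/79986 + √103/79986 ≈ -0.0034112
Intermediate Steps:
G(H) = 1/(283 + H)
-G(√(9 + 94)) = -1/(283 + √(9 + 94)) = -1/(283 + √103)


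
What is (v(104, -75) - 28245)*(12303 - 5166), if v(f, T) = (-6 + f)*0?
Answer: -201584565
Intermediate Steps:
v(f, T) = 0
(v(104, -75) - 28245)*(12303 - 5166) = (0 - 28245)*(12303 - 5166) = -28245*7137 = -201584565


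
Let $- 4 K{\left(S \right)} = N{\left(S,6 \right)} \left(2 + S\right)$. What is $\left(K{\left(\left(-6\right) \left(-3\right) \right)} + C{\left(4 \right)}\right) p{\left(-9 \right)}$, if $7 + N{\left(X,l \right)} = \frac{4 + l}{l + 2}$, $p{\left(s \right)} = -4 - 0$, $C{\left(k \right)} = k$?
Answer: $-131$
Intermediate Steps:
$p{\left(s \right)} = -4$ ($p{\left(s \right)} = -4 + 0 = -4$)
$N{\left(X,l \right)} = -7 + \frac{4 + l}{2 + l}$ ($N{\left(X,l \right)} = -7 + \frac{4 + l}{l + 2} = -7 + \frac{4 + l}{2 + l}$)
$K{\left(S \right)} = \frac{23}{8} + \frac{23 S}{16}$ ($K{\left(S \right)} = - \frac{\frac{2 \left(-5 - 18\right)}{2 + 6} \left(2 + S\right)}{4} = - \frac{\frac{2 \left(-5 - 18\right)}{8} \left(2 + S\right)}{4} = - \frac{2 \cdot \frac{1}{8} \left(-23\right) \left(2 + S\right)}{4} = - \frac{\left(- \frac{23}{4}\right) \left(2 + S\right)}{4} = - \frac{- \frac{23}{2} - \frac{23 S}{4}}{4} = \frac{23}{8} + \frac{23 S}{16}$)
$\left(K{\left(\left(-6\right) \left(-3\right) \right)} + C{\left(4 \right)}\right) p{\left(-9 \right)} = \left(\left(\frac{23}{8} + \frac{23 \left(\left(-6\right) \left(-3\right)\right)}{16}\right) + 4\right) \left(-4\right) = \left(\left(\frac{23}{8} + \frac{23}{16} \cdot 18\right) + 4\right) \left(-4\right) = \left(\left(\frac{23}{8} + \frac{207}{8}\right) + 4\right) \left(-4\right) = \left(\frac{115}{4} + 4\right) \left(-4\right) = \frac{131}{4} \left(-4\right) = -131$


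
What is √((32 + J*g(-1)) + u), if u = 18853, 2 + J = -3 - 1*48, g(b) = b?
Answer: √18938 ≈ 137.62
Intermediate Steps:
J = -53 (J = -2 + (-3 - 1*48) = -2 + (-3 - 48) = -2 - 51 = -53)
√((32 + J*g(-1)) + u) = √((32 - 53*(-1)) + 18853) = √((32 + 53) + 18853) = √(85 + 18853) = √18938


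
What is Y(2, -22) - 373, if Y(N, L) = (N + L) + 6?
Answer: -387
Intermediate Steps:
Y(N, L) = 6 + L + N (Y(N, L) = (L + N) + 6 = 6 + L + N)
Y(2, -22) - 373 = (6 - 22 + 2) - 373 = -14 - 373 = -387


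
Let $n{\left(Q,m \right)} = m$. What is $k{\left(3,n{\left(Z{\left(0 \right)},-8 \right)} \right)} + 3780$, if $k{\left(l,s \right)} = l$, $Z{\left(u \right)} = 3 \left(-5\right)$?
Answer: $3783$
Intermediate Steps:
$Z{\left(u \right)} = -15$
$k{\left(3,n{\left(Z{\left(0 \right)},-8 \right)} \right)} + 3780 = 3 + 3780 = 3783$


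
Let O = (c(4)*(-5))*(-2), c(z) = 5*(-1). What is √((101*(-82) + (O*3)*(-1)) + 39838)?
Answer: √31706 ≈ 178.06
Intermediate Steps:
c(z) = -5
O = -50 (O = -5*(-5)*(-2) = 25*(-2) = -50)
√((101*(-82) + (O*3)*(-1)) + 39838) = √((101*(-82) - 50*3*(-1)) + 39838) = √((-8282 - 150*(-1)) + 39838) = √((-8282 + 150) + 39838) = √(-8132 + 39838) = √31706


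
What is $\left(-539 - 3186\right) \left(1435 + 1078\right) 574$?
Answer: $-5373170950$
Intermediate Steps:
$\left(-539 - 3186\right) \left(1435 + 1078\right) 574 = \left(-3725\right) 2513 \cdot 574 = \left(-9360925\right) 574 = -5373170950$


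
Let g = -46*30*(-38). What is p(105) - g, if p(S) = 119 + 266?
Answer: -52055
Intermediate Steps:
g = 52440 (g = -1380*(-38) = 52440)
p(S) = 385
p(105) - g = 385 - 1*52440 = 385 - 52440 = -52055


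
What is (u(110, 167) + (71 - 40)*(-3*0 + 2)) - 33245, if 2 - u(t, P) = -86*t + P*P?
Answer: -51610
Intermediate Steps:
u(t, P) = 2 - P² + 86*t (u(t, P) = 2 - (-86*t + P*P) = 2 - (-86*t + P²) = 2 - (P² - 86*t) = 2 + (-P² + 86*t) = 2 - P² + 86*t)
(u(110, 167) + (71 - 40)*(-3*0 + 2)) - 33245 = ((2 - 1*167² + 86*110) + (71 - 40)*(-3*0 + 2)) - 33245 = ((2 - 1*27889 + 9460) + 31*(0 + 2)) - 33245 = ((2 - 27889 + 9460) + 31*2) - 33245 = (-18427 + 62) - 33245 = -18365 - 33245 = -51610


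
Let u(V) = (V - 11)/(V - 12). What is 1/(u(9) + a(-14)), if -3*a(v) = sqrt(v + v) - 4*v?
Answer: -81/1472 + 3*I*sqrt(7)/1472 ≈ -0.055027 + 0.0053922*I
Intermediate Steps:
a(v) = 4*v/3 - sqrt(2)*sqrt(v)/3 (a(v) = -(sqrt(v + v) - 4*v)/3 = -(sqrt(2*v) - 4*v)/3 = -(sqrt(2)*sqrt(v) - 4*v)/3 = -(-4*v + sqrt(2)*sqrt(v))/3 = 4*v/3 - sqrt(2)*sqrt(v)/3)
u(V) = (-11 + V)/(-12 + V)
1/(u(9) + a(-14)) = 1/((-11 + 9)/(-12 + 9) + ((4/3)*(-14) - sqrt(2)*sqrt(-14)/3)) = 1/(-2/(-3) + (-56/3 - sqrt(2)*I*sqrt(14)/3)) = 1/(-1/3*(-2) + (-56/3 - 2*I*sqrt(7)/3)) = 1/(2/3 + (-56/3 - 2*I*sqrt(7)/3)) = 1/(-18 - 2*I*sqrt(7)/3)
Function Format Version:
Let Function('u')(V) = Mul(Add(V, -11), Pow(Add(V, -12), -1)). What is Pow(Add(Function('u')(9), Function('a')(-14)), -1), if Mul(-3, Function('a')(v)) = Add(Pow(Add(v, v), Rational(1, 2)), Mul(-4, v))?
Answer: Add(Rational(-81, 1472), Mul(Rational(3, 1472), I, Pow(7, Rational(1, 2)))) ≈ Add(-0.055027, Mul(0.0053922, I))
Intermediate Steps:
Function('a')(v) = Add(Mul(Rational(4, 3), v), Mul(Rational(-1, 3), Pow(2, Rational(1, 2)), Pow(v, Rational(1, 2)))) (Function('a')(v) = Mul(Rational(-1, 3), Add(Pow(Add(v, v), Rational(1, 2)), Mul(-4, v))) = Mul(Rational(-1, 3), Add(Pow(Mul(2, v), Rational(1, 2)), Mul(-4, v))) = Mul(Rational(-1, 3), Add(Mul(Pow(2, Rational(1, 2)), Pow(v, Rational(1, 2))), Mul(-4, v))) = Mul(Rational(-1, 3), Add(Mul(-4, v), Mul(Pow(2, Rational(1, 2)), Pow(v, Rational(1, 2))))) = Add(Mul(Rational(4, 3), v), Mul(Rational(-1, 3), Pow(2, Rational(1, 2)), Pow(v, Rational(1, 2)))))
Function('u')(V) = Mul(Pow(Add(-12, V), -1), Add(-11, V)) (Function('u')(V) = Mul(Add(-11, V), Pow(Add(-12, V), -1)) = Mul(Pow(Add(-12, V), -1), Add(-11, V)))
Pow(Add(Function('u')(9), Function('a')(-14)), -1) = Pow(Add(Mul(Pow(Add(-12, 9), -1), Add(-11, 9)), Add(Mul(Rational(4, 3), -14), Mul(Rational(-1, 3), Pow(2, Rational(1, 2)), Pow(-14, Rational(1, 2))))), -1) = Pow(Add(Mul(Pow(-3, -1), -2), Add(Rational(-56, 3), Mul(Rational(-1, 3), Pow(2, Rational(1, 2)), Mul(I, Pow(14, Rational(1, 2)))))), -1) = Pow(Add(Mul(Rational(-1, 3), -2), Add(Rational(-56, 3), Mul(Rational(-2, 3), I, Pow(7, Rational(1, 2))))), -1) = Pow(Add(Rational(2, 3), Add(Rational(-56, 3), Mul(Rational(-2, 3), I, Pow(7, Rational(1, 2))))), -1) = Pow(Add(-18, Mul(Rational(-2, 3), I, Pow(7, Rational(1, 2)))), -1)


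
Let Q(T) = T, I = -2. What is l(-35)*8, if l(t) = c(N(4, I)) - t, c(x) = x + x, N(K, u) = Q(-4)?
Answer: 216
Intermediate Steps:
N(K, u) = -4
c(x) = 2*x
l(t) = -8 - t (l(t) = 2*(-4) - t = -8 - t)
l(-35)*8 = (-8 - 1*(-35))*8 = (-8 + 35)*8 = 27*8 = 216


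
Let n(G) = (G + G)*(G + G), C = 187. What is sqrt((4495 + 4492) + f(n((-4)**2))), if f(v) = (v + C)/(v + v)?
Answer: 2477*sqrt(6)/64 ≈ 94.803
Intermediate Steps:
n(G) = 4*G**2 (n(G) = (2*G)*(2*G) = 4*G**2)
f(v) = (187 + v)/(2*v) (f(v) = (v + 187)/(v + v) = (187 + v)/((2*v)) = (187 + v)*(1/(2*v)) = (187 + v)/(2*v))
sqrt((4495 + 4492) + f(n((-4)**2))) = sqrt((4495 + 4492) + (187 + 4*((-4)**2)**2)/(2*((4*((-4)**2)**2)))) = sqrt(8987 + (187 + 4*16**2)/(2*((4*16**2)))) = sqrt(8987 + (187 + 4*256)/(2*((4*256)))) = sqrt(8987 + (1/2)*(187 + 1024)/1024) = sqrt(8987 + (1/2)*(1/1024)*1211) = sqrt(8987 + 1211/2048) = sqrt(18406587/2048) = 2477*sqrt(6)/64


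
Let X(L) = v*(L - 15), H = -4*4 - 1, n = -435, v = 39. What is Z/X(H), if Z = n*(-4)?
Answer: -145/104 ≈ -1.3942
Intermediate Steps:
H = -17 (H = -16 - 1 = -17)
Z = 1740 (Z = -435*(-4) = 1740)
X(L) = -585 + 39*L (X(L) = 39*(L - 15) = 39*(-15 + L) = -585 + 39*L)
Z/X(H) = 1740/(-585 + 39*(-17)) = 1740/(-585 - 663) = 1740/(-1248) = 1740*(-1/1248) = -145/104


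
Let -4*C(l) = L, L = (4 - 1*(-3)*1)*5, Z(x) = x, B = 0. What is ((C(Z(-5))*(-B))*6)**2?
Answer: 0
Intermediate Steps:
L = 35 (L = (4 + 3*1)*5 = (4 + 3)*5 = 7*5 = 35)
C(l) = -35/4 (C(l) = -1/4*35 = -35/4)
((C(Z(-5))*(-B))*6)**2 = (-(-35)*0/4*6)**2 = (-35/4*0*6)**2 = (0*6)**2 = 0**2 = 0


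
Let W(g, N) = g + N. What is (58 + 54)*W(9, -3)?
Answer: 672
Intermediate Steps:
W(g, N) = N + g
(58 + 54)*W(9, -3) = (58 + 54)*(-3 + 9) = 112*6 = 672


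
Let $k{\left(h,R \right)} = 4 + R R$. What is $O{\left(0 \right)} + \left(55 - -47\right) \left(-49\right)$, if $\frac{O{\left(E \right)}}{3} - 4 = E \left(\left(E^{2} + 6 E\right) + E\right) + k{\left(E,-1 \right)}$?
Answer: $-4971$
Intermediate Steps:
$k{\left(h,R \right)} = 4 + R^{2}$
$O{\left(E \right)} = 27 + 3 E \left(E^{2} + 7 E\right)$ ($O{\left(E \right)} = 12 + 3 \left(E \left(\left(E^{2} + 6 E\right) + E\right) + \left(4 + \left(-1\right)^{2}\right)\right) = 12 + 3 \left(E \left(E^{2} + 7 E\right) + \left(4 + 1\right)\right) = 12 + 3 \left(E \left(E^{2} + 7 E\right) + 5\right) = 12 + 3 \left(5 + E \left(E^{2} + 7 E\right)\right) = 12 + \left(15 + 3 E \left(E^{2} + 7 E\right)\right) = 27 + 3 E \left(E^{2} + 7 E\right)$)
$O{\left(0 \right)} + \left(55 - -47\right) \left(-49\right) = \left(27 + 3 \cdot 0^{3} + 21 \cdot 0^{2}\right) + \left(55 - -47\right) \left(-49\right) = \left(27 + 3 \cdot 0 + 21 \cdot 0\right) + \left(55 + 47\right) \left(-49\right) = \left(27 + 0 + 0\right) + 102 \left(-49\right) = 27 - 4998 = -4971$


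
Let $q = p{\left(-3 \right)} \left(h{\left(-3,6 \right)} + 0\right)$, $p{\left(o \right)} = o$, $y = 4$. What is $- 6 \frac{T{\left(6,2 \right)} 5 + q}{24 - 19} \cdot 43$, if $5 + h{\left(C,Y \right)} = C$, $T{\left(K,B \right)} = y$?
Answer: $- \frac{11352}{5} \approx -2270.4$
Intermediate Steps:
$T{\left(K,B \right)} = 4$
$h{\left(C,Y \right)} = -5 + C$
$q = 24$ ($q = - 3 \left(\left(-5 - 3\right) + 0\right) = - 3 \left(-8 + 0\right) = \left(-3\right) \left(-8\right) = 24$)
$- 6 \frac{T{\left(6,2 \right)} 5 + q}{24 - 19} \cdot 43 = - 6 \frac{4 \cdot 5 + 24}{24 - 19} \cdot 43 = - 6 \frac{20 + 24}{5} \cdot 43 = - 6 \cdot 44 \cdot \frac{1}{5} \cdot 43 = \left(-6\right) \frac{44}{5} \cdot 43 = \left(- \frac{264}{5}\right) 43 = - \frac{11352}{5}$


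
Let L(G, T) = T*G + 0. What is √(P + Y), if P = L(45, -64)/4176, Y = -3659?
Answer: I*√3077799/29 ≈ 60.495*I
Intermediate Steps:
L(G, T) = G*T (L(G, T) = G*T + 0 = G*T)
P = -20/29 (P = (45*(-64))/4176 = -2880*1/4176 = -20/29 ≈ -0.68966)
√(P + Y) = √(-20/29 - 3659) = √(-106131/29) = I*√3077799/29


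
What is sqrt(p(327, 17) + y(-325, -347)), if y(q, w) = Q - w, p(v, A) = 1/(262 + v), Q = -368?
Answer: 4*I*sqrt(455297)/589 ≈ 4.5824*I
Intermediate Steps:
y(q, w) = -368 - w
sqrt(p(327, 17) + y(-325, -347)) = sqrt(1/(262 + 327) + (-368 - 1*(-347))) = sqrt(1/589 + (-368 + 347)) = sqrt(1/589 - 21) = sqrt(-12368/589) = 4*I*sqrt(455297)/589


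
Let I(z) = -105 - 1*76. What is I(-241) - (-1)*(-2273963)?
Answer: -2274144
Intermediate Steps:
I(z) = -181 (I(z) = -105 - 76 = -181)
I(-241) - (-1)*(-2273963) = -181 - (-1)*(-2273963) = -181 - 1*2273963 = -181 - 2273963 = -2274144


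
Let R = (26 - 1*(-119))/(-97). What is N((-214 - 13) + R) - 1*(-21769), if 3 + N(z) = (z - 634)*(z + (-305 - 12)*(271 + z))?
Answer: 111404561904/9409 ≈ 1.1840e+7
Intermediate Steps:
R = -145/97 (R = (26 + 119)*(-1/97) = 145*(-1/97) = -145/97 ≈ -1.4948)
N(z) = -3 + (-85907 - 316*z)*(-634 + z) (N(z) = -3 + (z - 634)*(z + (-305 - 12)*(271 + z)) = -3 + (-634 + z)*(z - 317*(271 + z)) = -3 + (-634 + z)*(z + (-85907 - 317*z)) = -3 + (-634 + z)*(-85907 - 316*z) = -3 + (-85907 - 316*z)*(-634 + z))
N((-214 - 13) + R) - 1*(-21769) = (54465035 - 316*((-214 - 13) - 145/97)**2 + 114437*((-214 - 13) - 145/97)) - 1*(-21769) = (54465035 - 316*(-227 - 145/97)**2 + 114437*(-227 - 145/97)) + 21769 = (54465035 - 316*(-22164/97)**2 + 114437*(-22164/97)) + 21769 = (54465035 - 316*491242896/9409 - 2536381668/97) + 21769 = (54465035 - 155232755136/9409 - 2536381668/97) + 21769 = 111199737383/9409 + 21769 = 111404561904/9409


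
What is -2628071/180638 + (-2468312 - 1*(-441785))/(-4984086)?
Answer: -1061038674490/75026277239 ≈ -14.142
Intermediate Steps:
-2628071/180638 + (-2468312 - 1*(-441785))/(-4984086) = -2628071*1/180638 + (-2468312 + 441785)*(-1/4984086) = -2628071/180638 - 2026527*(-1/4984086) = -2628071/180638 + 675509/1661362 = -1061038674490/75026277239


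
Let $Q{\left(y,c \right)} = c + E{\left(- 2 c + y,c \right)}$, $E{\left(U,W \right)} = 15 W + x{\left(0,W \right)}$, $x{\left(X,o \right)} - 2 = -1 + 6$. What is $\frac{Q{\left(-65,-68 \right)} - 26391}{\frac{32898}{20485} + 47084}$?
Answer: $- \frac{281381960}{482274319} \approx -0.58345$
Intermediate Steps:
$x{\left(X,o \right)} = 7$ ($x{\left(X,o \right)} = 2 + \left(-1 + 6\right) = 2 + 5 = 7$)
$E{\left(U,W \right)} = 7 + 15 W$ ($E{\left(U,W \right)} = 15 W + 7 = 7 + 15 W$)
$Q{\left(y,c \right)} = 7 + 16 c$ ($Q{\left(y,c \right)} = c + \left(7 + 15 c\right) = 7 + 16 c$)
$\frac{Q{\left(-65,-68 \right)} - 26391}{\frac{32898}{20485} + 47084} = \frac{\left(7 + 16 \left(-68\right)\right) - 26391}{\frac{32898}{20485} + 47084} = \frac{\left(7 - 1088\right) - 26391}{32898 \cdot \frac{1}{20485} + 47084} = \frac{-1081 - 26391}{\frac{32898}{20485} + 47084} = - \frac{27472}{\frac{964548638}{20485}} = \left(-27472\right) \frac{20485}{964548638} = - \frac{281381960}{482274319}$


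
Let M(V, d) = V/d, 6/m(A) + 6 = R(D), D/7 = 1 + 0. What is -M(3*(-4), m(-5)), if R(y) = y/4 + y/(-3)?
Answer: -79/6 ≈ -13.167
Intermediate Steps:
D = 7 (D = 7*(1 + 0) = 7*1 = 7)
R(y) = -y/12 (R(y) = y*(¼) + y*(-⅓) = y/4 - y/3 = -y/12)
m(A) = -72/79 (m(A) = 6/(-6 - 1/12*7) = 6/(-6 - 7/12) = 6/(-79/12) = 6*(-12/79) = -72/79)
-M(3*(-4), m(-5)) = -3*(-4)/(-72/79) = -(-12)*(-79)/72 = -1*79/6 = -79/6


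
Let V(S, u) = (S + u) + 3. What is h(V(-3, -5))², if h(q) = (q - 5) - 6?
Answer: 256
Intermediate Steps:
V(S, u) = 3 + S + u
h(q) = -11 + q (h(q) = (-5 + q) - 6 = -11 + q)
h(V(-3, -5))² = (-11 + (3 - 3 - 5))² = (-11 - 5)² = (-16)² = 256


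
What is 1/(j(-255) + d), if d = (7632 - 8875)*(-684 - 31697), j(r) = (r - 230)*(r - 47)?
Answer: 1/40396053 ≈ 2.4755e-8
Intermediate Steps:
j(r) = (-230 + r)*(-47 + r)
d = 40249583 (d = -1243*(-32381) = 40249583)
1/(j(-255) + d) = 1/((10810 + (-255)² - 277*(-255)) + 40249583) = 1/((10810 + 65025 + 70635) + 40249583) = 1/(146470 + 40249583) = 1/40396053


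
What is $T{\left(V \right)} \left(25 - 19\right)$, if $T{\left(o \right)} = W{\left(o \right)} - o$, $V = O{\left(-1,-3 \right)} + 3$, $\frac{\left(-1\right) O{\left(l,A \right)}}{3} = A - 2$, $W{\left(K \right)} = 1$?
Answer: $-102$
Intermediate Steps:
$O{\left(l,A \right)} = 6 - 3 A$ ($O{\left(l,A \right)} = - 3 \left(A - 2\right) = - 3 \left(-2 + A\right) = 6 - 3 A$)
$V = 18$ ($V = \left(6 - -9\right) + 3 = \left(6 + 9\right) + 3 = 15 + 3 = 18$)
$T{\left(o \right)} = 1 - o$
$T{\left(V \right)} \left(25 - 19\right) = \left(1 - 18\right) \left(25 - 19\right) = \left(1 - 18\right) 6 = \left(-17\right) 6 = -102$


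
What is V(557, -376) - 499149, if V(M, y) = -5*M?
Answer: -501934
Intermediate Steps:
V(557, -376) - 499149 = -5*557 - 499149 = -2785 - 499149 = -501934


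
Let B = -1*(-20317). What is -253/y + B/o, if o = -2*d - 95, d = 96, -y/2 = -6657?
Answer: -5521901/77982 ≈ -70.810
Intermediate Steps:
y = 13314 (y = -2*(-6657) = 13314)
B = 20317
o = -287 (o = -2*96 - 95 = -192 - 95 = -287)
-253/y + B/o = -253/13314 + 20317/(-287) = -253*1/13314 + 20317*(-1/287) = -253/13314 - 20317/287 = -5521901/77982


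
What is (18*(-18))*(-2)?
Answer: 648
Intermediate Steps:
(18*(-18))*(-2) = -324*(-2) = 648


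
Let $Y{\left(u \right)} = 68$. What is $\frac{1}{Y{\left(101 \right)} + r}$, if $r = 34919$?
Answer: $\frac{1}{34987} \approx 2.8582 \cdot 10^{-5}$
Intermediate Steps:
$\frac{1}{Y{\left(101 \right)} + r} = \frac{1}{68 + 34919} = \frac{1}{34987}$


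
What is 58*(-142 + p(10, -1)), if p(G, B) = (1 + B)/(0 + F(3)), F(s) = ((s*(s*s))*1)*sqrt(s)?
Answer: -8236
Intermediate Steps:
F(s) = s**(7/2) (F(s) = ((s*s**2)*1)*sqrt(s) = (s**3*1)*sqrt(s) = s**3*sqrt(s) = s**(7/2))
p(G, B) = sqrt(3)*(1 + B)/81 (p(G, B) = (1 + B)/(0 + 3**(7/2)) = (1 + B)/(0 + 27*sqrt(3)) = (1 + B)/((27*sqrt(3))) = (1 + B)*(sqrt(3)/81) = sqrt(3)*(1 + B)/81)
58*(-142 + p(10, -1)) = 58*(-142 + sqrt(3)*(1 - 1)/81) = 58*(-142 + (1/81)*sqrt(3)*0) = 58*(-142 + 0) = 58*(-142) = -8236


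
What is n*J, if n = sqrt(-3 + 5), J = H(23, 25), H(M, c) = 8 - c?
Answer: -17*sqrt(2) ≈ -24.042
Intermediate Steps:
J = -17 (J = 8 - 1*25 = 8 - 25 = -17)
n = sqrt(2) ≈ 1.4142
n*J = sqrt(2)*(-17) = -17*sqrt(2)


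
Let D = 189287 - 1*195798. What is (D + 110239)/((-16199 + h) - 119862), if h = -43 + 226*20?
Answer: -6483/8224 ≈ -0.78830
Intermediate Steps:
D = -6511 (D = 189287 - 195798 = -6511)
h = 4477 (h = -43 + 4520 = 4477)
(D + 110239)/((-16199 + h) - 119862) = (-6511 + 110239)/((-16199 + 4477) - 119862) = 103728/(-11722 - 119862) = 103728/(-131584) = 103728*(-1/131584) = -6483/8224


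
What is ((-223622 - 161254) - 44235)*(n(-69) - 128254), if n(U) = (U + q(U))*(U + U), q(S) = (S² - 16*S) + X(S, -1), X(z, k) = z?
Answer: 394172782380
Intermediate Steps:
q(S) = S² - 15*S (q(S) = (S² - 16*S) + S = S² - 15*S)
n(U) = 2*U*(U + U*(-15 + U)) (n(U) = (U + U*(-15 + U))*(U + U) = (U + U*(-15 + U))*(2*U) = 2*U*(U + U*(-15 + U)))
((-223622 - 161254) - 44235)*(n(-69) - 128254) = ((-223622 - 161254) - 44235)*(2*(-69)²*(-14 - 69) - 128254) = (-384876 - 44235)*(2*4761*(-83) - 128254) = -429111*(-790326 - 128254) = -429111*(-918580) = 394172782380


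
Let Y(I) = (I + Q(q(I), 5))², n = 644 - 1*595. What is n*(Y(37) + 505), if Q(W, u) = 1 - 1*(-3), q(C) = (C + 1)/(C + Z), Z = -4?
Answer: 107114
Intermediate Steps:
q(C) = (1 + C)/(-4 + C) (q(C) = (C + 1)/(C - 4) = (1 + C)/(-4 + C))
n = 49 (n = 644 - 595 = 49)
Q(W, u) = 4 (Q(W, u) = 1 + 3 = 4)
Y(I) = (4 + I)² (Y(I) = (I + 4)² = (4 + I)²)
n*(Y(37) + 505) = 49*((4 + 37)² + 505) = 49*(41² + 505) = 49*(1681 + 505) = 49*2186 = 107114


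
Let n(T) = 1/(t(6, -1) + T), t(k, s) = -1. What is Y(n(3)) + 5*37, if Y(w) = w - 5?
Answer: 361/2 ≈ 180.50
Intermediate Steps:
n(T) = 1/(-1 + T)
Y(w) = -5 + w
Y(n(3)) + 5*37 = (-5 + 1/(-1 + 3)) + 5*37 = (-5 + 1/2) + 185 = (-5 + ½) + 185 = -9/2 + 185 = 361/2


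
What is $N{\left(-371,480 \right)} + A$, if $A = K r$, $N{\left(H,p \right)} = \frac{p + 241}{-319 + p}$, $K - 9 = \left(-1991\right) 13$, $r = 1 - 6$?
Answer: $\frac{2975613}{23} \approx 1.2937 \cdot 10^{5}$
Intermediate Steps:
$r = -5$ ($r = 1 - 6 = -5$)
$K = -25874$ ($K = 9 - 25883 = -25874$)
$N{\left(H,p \right)} = \frac{241 + p}{-319 + p}$
$A = 129370$ ($A = \left(-25874\right) \left(-5\right) = 129370$)
$N{\left(-371,480 \right)} + A = \frac{241 + 480}{-319 + 480} + 129370 = \frac{1}{161} \cdot 721 + 129370 = \frac{103}{23} + 129370 = \frac{2975613}{23}$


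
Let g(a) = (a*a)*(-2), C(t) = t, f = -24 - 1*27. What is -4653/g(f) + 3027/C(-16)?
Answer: -870667/4624 ≈ -188.29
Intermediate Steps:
f = -51 (f = -24 - 27 = -51)
g(a) = -2*a² (g(a) = a²*(-2) = -2*a²)
-4653/g(f) + 3027/C(-16) = -4653/((-2*(-51)²)) + 3027/(-16) = -4653/((-2*2601)) + 3027*(-1/16) = -4653/(-5202) - 3027/16 = -4653*(-1/5202) - 3027/16 = 517/578 - 3027/16 = -870667/4624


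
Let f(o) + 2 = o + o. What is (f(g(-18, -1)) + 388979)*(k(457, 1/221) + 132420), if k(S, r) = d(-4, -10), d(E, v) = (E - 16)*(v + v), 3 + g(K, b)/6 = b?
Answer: 51657549780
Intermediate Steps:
g(K, b) = -18 + 6*b
d(E, v) = 2*v*(-16 + E) (d(E, v) = (-16 + E)*(2*v) = 2*v*(-16 + E))
f(o) = -2 + 2*o (f(o) = -2 + (o + o) = -2 + 2*o)
k(S, r) = 400 (k(S, r) = 2*(-10)*(-16 - 4) = 2*(-10)*(-20) = 400)
(f(g(-18, -1)) + 388979)*(k(457, 1/221) + 132420) = ((-2 + 2*(-18 + 6*(-1))) + 388979)*(400 + 132420) = ((-2 + 2*(-18 - 6)) + 388979)*132820 = ((-2 + 2*(-24)) + 388979)*132820 = ((-2 - 48) + 388979)*132820 = (-50 + 388979)*132820 = 388929*132820 = 51657549780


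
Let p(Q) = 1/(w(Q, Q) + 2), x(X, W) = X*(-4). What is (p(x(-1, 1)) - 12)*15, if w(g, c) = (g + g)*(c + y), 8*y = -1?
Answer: -1975/11 ≈ -179.55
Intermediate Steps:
y = -1/8 (y = (1/8)*(-1) = -1/8 ≈ -0.12500)
w(g, c) = 2*g*(-1/8 + c) (w(g, c) = (g + g)*(c - 1/8) = (2*g)*(-1/8 + c) = 2*g*(-1/8 + c))
x(X, W) = -4*X
p(Q) = 1/(2 + Q*(-1 + 8*Q)/4) (p(Q) = 1/(Q*(-1 + 8*Q)/4 + 2) = 1/(2 + Q*(-1 + 8*Q)/4))
(p(x(-1, 1)) - 12)*15 = (4/(8 + (-4*(-1))*(-1 + 8*(-4*(-1)))) - 12)*15 = (4/(8 + 4*(-1 + 8*4)) - 12)*15 = (4/(8 + 4*(-1 + 32)) - 12)*15 = (4/(8 + 4*31) - 12)*15 = (4/(8 + 124) - 12)*15 = (4/132 - 12)*15 = (4*(1/132) - 12)*15 = (1/33 - 12)*15 = -395/33*15 = -1975/11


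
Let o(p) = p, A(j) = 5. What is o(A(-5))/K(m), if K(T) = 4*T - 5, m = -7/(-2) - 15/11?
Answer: 55/39 ≈ 1.4103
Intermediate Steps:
m = 47/22 (m = -7*(-½) - 15*1/11 = 7/2 - 15/11 = 47/22 ≈ 2.1364)
K(T) = -5 + 4*T
o(A(-5))/K(m) = 5/(-5 + 4*(47/22)) = 5/(-5 + 94/11) = 5/(39/11) = 5*(11/39) = 55/39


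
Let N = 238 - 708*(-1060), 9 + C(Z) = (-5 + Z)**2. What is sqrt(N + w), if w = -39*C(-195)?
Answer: I*sqrt(808931) ≈ 899.41*I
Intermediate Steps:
C(Z) = -9 + (-5 + Z)**2
w = -1559649 (w = -39*(-9 + (-5 - 195)**2) = -39*(-9 + (-200)**2) = -39*(-9 + 40000) = -39*39991 = -1559649)
N = 750718 (N = 238 + 750480 = 750718)
sqrt(N + w) = sqrt(750718 - 1559649) = sqrt(-808931) = I*sqrt(808931)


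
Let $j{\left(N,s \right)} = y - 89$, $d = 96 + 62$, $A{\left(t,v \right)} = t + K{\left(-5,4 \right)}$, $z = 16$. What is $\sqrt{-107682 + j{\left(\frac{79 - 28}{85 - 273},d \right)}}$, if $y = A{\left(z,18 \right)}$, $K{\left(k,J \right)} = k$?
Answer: $4 i \sqrt{6735} \approx 328.27 i$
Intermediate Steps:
$A{\left(t,v \right)} = -5 + t$ ($A{\left(t,v \right)} = t - 5 = -5 + t$)
$y = 11$ ($y = -5 + 16 = 11$)
$d = 158$
$j{\left(N,s \right)} = -78$ ($j{\left(N,s \right)} = 11 - 89 = -78$)
$\sqrt{-107682 + j{\left(\frac{79 - 28}{85 - 273},d \right)}} = \sqrt{-107682 - 78} = \sqrt{-107760} = 4 i \sqrt{6735}$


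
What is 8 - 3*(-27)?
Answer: 89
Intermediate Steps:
8 - 3*(-27) = 8 + 81 = 89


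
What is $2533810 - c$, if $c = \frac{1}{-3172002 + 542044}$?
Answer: $\frac{6663813879981}{2629958} \approx 2.5338 \cdot 10^{6}$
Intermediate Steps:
$c = - \frac{1}{2629958}$ ($c = \frac{1}{-2629958} = - \frac{1}{2629958} \approx -3.8023 \cdot 10^{-7}$)
$2533810 - c = 2533810 - - \frac{1}{2629958} = 2533810 + \frac{1}{2629958} = \frac{6663813879981}{2629958}$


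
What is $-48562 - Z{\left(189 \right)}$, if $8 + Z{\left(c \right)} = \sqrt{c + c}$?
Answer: $-48554 - 3 \sqrt{42} \approx -48573.0$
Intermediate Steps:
$Z{\left(c \right)} = -8 + \sqrt{2} \sqrt{c}$ ($Z{\left(c \right)} = -8 + \sqrt{c + c} = -8 + \sqrt{2 c} = -8 + \sqrt{2} \sqrt{c}$)
$-48562 - Z{\left(189 \right)} = -48562 - \left(-8 + \sqrt{2} \sqrt{189}\right) = -48562 - \left(-8 + \sqrt{2} \cdot 3 \sqrt{21}\right) = -48562 - \left(-8 + 3 \sqrt{42}\right) = -48562 + \left(8 - 3 \sqrt{42}\right) = -48554 - 3 \sqrt{42}$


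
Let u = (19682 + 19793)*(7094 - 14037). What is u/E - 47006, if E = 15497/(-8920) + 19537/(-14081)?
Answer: 34406052178952218/392483297 ≈ 8.7662e+7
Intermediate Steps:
u = -274074925 (u = 39475*(-6943) = -274074925)
E = -392483297/125602520 (E = 15497*(-1/8920) + 19537*(-1/14081) = -15497/8920 - 19537/14081 = -392483297/125602520 ≈ -3.1248)
u/E - 47006 = -274074925/(-392483297/125602520) - 47006 = -274074925*(-125602520/392483297) - 47006 = 34424501248811000/392483297 - 47006 = 34406052178952218/392483297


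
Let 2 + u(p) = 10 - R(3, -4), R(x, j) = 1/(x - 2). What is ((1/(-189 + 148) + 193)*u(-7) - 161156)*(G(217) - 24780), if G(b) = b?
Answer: 160937070756/41 ≈ 3.9253e+9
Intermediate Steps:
R(x, j) = 1/(-2 + x)
u(p) = 7 (u(p) = -2 + (10 - 1/(-2 + 3)) = -2 + (10 - 1/1) = -2 + (10 - 1*1) = -2 + (10 - 1) = -2 + 9 = 7)
((1/(-189 + 148) + 193)*u(-7) - 161156)*(G(217) - 24780) = ((1/(-189 + 148) + 193)*7 - 161156)*(217 - 24780) = ((1/(-41) + 193)*7 - 161156)*(-24563) = ((-1/41 + 193)*7 - 161156)*(-24563) = ((7912/41)*7 - 161156)*(-24563) = (55384/41 - 161156)*(-24563) = -6552012/41*(-24563) = 160937070756/41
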